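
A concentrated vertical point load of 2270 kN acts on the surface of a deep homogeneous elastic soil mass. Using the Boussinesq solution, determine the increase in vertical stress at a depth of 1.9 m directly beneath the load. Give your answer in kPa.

Δσ_z ≈ 300 kPa

Boussinesq vertical stress below a point load on an elastic half-space:
Δσ_z = 3P/(2πz²) · [1 + (r/z)²]^(−5/2)
r/z = 0/1.9 = 0; [1+(r/z)²]^(−5/2) = 1.
Δσ_z = 3×2270/(2π×1.9²) × 1 = 300.23 × 1 = 300.2 kPa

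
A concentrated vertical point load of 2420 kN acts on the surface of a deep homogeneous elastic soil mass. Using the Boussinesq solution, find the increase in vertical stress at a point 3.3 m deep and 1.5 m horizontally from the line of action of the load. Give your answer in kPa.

Δσ_z ≈ 66.3 kPa

Boussinesq vertical stress below a point load on an elastic half-space:
Δσ_z = 3P/(2πz²) · [1 + (r/z)²]^(−5/2)
r/z = 1.5/3.3 = 0.45455; [1+(r/z)²]^(−5/2) = 0.62529.
Δσ_z = 3×2420/(2π×3.3²) × 0.62529 = 106.1 × 0.62529 = 66.34 kPa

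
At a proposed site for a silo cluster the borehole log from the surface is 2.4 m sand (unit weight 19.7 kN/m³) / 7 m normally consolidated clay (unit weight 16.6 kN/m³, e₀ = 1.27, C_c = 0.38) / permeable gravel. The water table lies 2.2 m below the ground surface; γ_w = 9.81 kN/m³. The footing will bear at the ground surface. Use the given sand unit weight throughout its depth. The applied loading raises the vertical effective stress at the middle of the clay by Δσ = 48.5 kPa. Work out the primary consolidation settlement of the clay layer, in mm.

Mid-depth of clay below the ground surface: z = 2.4 + 7/2 = 5.9 m.
Total vertical stress at mid-clay: σ_v = 19.7×2.4 + 16.6×3.5 = 105.38 kPa.
Pore pressure: u = 9.81×(5.9 − 2.2) = 36.297 kPa.
Initial effective stress: σ'_0 = σ_v − u = 105.38 − 36.297 = 69.083 kPa.
Final effective stress: σ'_f = σ'_0 + Δσ = 69.083 + 48.5 = 117.58 kPa.
Normally consolidated clay, so the full stress increment lies on the virgin compression line:
S_c = C_c·H/(1+e₀)·log₁₀(σ'_f/σ'_0) = 0.38×7/(1+1.27)×log₁₀(117.58/69.083)
    = 1.1718 × 0.23096 = 0.2706 m

S_c ≈ 271 mm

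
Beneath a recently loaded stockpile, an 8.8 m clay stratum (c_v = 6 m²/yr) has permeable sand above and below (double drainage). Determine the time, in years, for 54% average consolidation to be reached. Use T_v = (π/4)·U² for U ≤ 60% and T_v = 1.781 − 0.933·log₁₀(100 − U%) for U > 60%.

t ≈ 0.739 years

Drainage path length: H_d = H/2 = 4.4 m (double drainage).
U ≤ 60%: T_v = (π/4)·U² = (π/4)×0.54² = 0.22902.
t = T_v·H_d²/c_v = 0.22902×4.4²/6 = 0.739 years.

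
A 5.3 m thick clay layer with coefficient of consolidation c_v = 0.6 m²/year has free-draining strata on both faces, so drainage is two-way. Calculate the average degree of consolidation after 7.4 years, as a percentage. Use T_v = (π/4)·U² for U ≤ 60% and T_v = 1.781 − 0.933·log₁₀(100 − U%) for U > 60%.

U ≈ 83 %

Drainage path length: H_d = H/2 = 2.65 m (double drainage).
T_v = c_v·t/H_d² = 0.6×7.4/2.65² = 0.63225.
T_v = 0.63225 corresponds to the U > 60% branch:
U = 1 − 10^((1.781 − T_v)/0.933)/100 = 0.8297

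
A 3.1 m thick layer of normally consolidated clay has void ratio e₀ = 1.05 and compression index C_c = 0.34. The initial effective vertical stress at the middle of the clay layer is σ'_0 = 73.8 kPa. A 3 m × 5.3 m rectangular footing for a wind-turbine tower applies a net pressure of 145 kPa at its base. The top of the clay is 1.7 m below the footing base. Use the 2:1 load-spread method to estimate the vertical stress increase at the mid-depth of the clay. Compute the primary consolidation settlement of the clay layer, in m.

S_c ≈ 0.103 m

Mid-depth of clay below the footing base: z = 1.7 + 3.1/2 = 3.25 m.
Stress increase at mid-clay by the 2:1 spreading method:
Δσ = qBL/((B+z)(L+z)) = 145×3×5.3/((3+3.25)(5.3+3.25)) = 43.144 kPa
Final effective stress: σ'_f = σ'_0 + Δσ = 73.8 + 43.144 = 116.94 kPa.
Normally consolidated clay, so the full stress increment lies on the virgin compression line:
S_c = C_c·H/(1+e₀)·log₁₀(σ'_f/σ'_0) = 0.34×3.1/(1+1.05)×log₁₀(116.94/73.8)
    = 0.51415 × 0.19991 = 0.1028 m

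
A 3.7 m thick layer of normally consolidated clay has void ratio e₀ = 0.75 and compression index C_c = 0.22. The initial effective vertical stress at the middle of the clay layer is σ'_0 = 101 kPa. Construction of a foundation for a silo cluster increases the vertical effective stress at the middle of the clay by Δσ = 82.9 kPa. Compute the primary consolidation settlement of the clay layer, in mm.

Final effective stress: σ'_f = σ'_0 + Δσ = 101 + 82.9 = 183.9 kPa.
Normally consolidated clay, so the full stress increment lies on the virgin compression line:
S_c = C_c·H/(1+e₀)·log₁₀(σ'_f/σ'_0) = 0.22×3.7/(1+0.75)×log₁₀(183.9/101)
    = 0.46514 × 0.26026 = 0.1211 m

S_c ≈ 121 mm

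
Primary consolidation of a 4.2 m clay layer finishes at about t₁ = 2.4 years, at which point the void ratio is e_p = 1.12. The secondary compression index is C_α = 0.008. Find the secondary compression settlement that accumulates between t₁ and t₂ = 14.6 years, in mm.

Secondary compression: S_s = C_α·H/(1+e_p)·log₁₀(t₂/t₁)
S_s = 0.008×4.2/(1+1.12)×log₁₀(14.6/2.4)
    = 0.01585 × 0.7841 = 0.01243 m

S_s ≈ 12.4 mm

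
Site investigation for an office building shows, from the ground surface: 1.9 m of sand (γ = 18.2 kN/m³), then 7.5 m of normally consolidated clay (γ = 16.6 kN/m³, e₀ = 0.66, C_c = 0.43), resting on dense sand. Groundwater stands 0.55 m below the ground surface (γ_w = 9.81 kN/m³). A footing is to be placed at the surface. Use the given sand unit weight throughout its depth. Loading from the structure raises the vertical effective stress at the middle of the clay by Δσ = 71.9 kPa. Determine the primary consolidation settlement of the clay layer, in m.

S_c ≈ 0.785 m

Mid-depth of clay below the ground surface: z = 1.9 + 7.5/2 = 5.65 m.
Total vertical stress at mid-clay: σ_v = 18.2×1.9 + 16.6×3.75 = 96.83 kPa.
Pore pressure: u = 9.81×(5.65 − 0.55) = 50.031 kPa.
Initial effective stress: σ'_0 = σ_v − u = 96.83 − 50.031 = 46.799 kPa.
Final effective stress: σ'_f = σ'_0 + Δσ = 46.799 + 71.9 = 118.7 kPa.
Normally consolidated clay, so the full stress increment lies on the virgin compression line:
S_c = C_c·H/(1+e₀)·log₁₀(σ'_f/σ'_0) = 0.43×7.5/(1+0.66)×log₁₀(118.7/46.799)
    = 1.9428 × 0.40421 = 0.7853 m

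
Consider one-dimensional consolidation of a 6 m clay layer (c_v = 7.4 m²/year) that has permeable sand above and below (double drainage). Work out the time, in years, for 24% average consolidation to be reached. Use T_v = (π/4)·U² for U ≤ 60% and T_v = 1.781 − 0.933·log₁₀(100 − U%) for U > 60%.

Drainage path length: H_d = H/2 = 3 m (double drainage).
U ≤ 60%: T_v = (π/4)·U² = (π/4)×0.24² = 0.045239.
t = T_v·H_d²/c_v = 0.045239×3²/7.4 = 0.05502 years.

t ≈ 0.055 years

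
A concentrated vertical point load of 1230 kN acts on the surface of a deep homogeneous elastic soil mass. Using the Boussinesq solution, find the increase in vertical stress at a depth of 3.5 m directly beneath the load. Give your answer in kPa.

Boussinesq vertical stress below a point load on an elastic half-space:
Δσ_z = 3P/(2πz²) · [1 + (r/z)²]^(−5/2)
r/z = 0/3.5 = 0; [1+(r/z)²]^(−5/2) = 1.
Δσ_z = 3×1230/(2π×3.5²) × 1 = 47.941 × 1 = 47.94 kPa

Δσ_z ≈ 47.9 kPa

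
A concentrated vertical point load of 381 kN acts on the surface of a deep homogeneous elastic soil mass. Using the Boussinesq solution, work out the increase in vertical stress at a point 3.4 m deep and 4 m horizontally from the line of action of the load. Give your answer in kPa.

Boussinesq vertical stress below a point load on an elastic half-space:
Δσ_z = 3P/(2πz²) · [1 + (r/z)²]^(−5/2)
r/z = 4/3.4 = 1.1765; [1+(r/z)²]^(−5/2) = 0.11395.
Δσ_z = 3×381/(2π×3.4²) × 0.11395 = 15.737 × 0.11395 = 1.793 kPa

Δσ_z ≈ 1.79 kPa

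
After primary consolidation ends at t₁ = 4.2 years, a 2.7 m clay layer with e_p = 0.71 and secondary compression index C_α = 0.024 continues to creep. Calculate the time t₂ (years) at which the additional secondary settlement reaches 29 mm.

S_s = C_α·H/(1+e_p)·log₁₀(t₂/t₁) ⇒ log₁₀(t₂/t₁) = S_s·(1+e_p)/(C_α·H).
log₁₀(t₂/t₁) = 0.029 × (1+0.71) / (0.024×2.7) = 0.7653
t₂ = t₁ × 10^0.7653 = 4.2 × 5.825 = 24.46 years

t₂ ≈ 24.5 years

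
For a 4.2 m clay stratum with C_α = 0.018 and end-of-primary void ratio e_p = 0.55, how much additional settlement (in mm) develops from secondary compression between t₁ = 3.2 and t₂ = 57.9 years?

S_s ≈ 61.3 mm

Secondary compression: S_s = C_α·H/(1+e_p)·log₁₀(t₂/t₁)
S_s = 0.018×4.2/(1+0.55)×log₁₀(57.9/3.2)
    = 0.04877 × 1.258 = 0.06133 m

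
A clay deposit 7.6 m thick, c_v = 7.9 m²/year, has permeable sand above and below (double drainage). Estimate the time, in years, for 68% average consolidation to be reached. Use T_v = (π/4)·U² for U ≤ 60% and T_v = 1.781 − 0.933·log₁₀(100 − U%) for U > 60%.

t ≈ 0.689 years

Drainage path length: H_d = H/2 = 3.8 m (double drainage).
U > 60%: T_v = 1.781 − 0.933·log₁₀(100 − 68) = 0.3767.
t = T_v·H_d²/c_v = 0.3767×3.8²/7.9 = 0.6886 years.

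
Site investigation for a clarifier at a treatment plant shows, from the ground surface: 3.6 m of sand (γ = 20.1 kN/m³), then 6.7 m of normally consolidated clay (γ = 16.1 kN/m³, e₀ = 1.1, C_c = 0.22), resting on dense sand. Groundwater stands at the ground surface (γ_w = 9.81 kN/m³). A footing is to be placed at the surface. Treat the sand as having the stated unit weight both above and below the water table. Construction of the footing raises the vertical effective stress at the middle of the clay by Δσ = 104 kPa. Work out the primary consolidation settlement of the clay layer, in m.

S_c ≈ 0.313 m

Mid-depth of clay below the ground surface: z = 3.6 + 6.7/2 = 6.95 m.
Total vertical stress at mid-clay: σ_v = 20.1×3.6 + 16.1×3.35 = 126.3 kPa.
Pore pressure: u = 9.81×(6.95 − 0) = 68.18 kPa.
Initial effective stress: σ'_0 = σ_v − u = 126.3 − 68.18 = 58.12 kPa.
Final effective stress: σ'_f = σ'_0 + Δσ = 58.12 + 104 = 162.12 kPa.
Normally consolidated clay, so the full stress increment lies on the virgin compression line:
S_c = C_c·H/(1+e₀)·log₁₀(σ'_f/σ'_0) = 0.22×6.7/(1+1.1)×log₁₀(162.12/58.12)
    = 0.7019 × 0.44551 = 0.3127 m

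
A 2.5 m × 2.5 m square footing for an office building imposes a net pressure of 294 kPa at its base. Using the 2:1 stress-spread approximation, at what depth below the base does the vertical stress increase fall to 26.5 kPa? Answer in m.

2:1 spreading — at depth z the loaded area has grown by z in each plan dimension:
qB²/(B+z)² = Δσ_z ⇒ z = B(√(q/Δσ_z) − 1) = 2.5×(√(294/26.5) − 1) = 5.827 m

z ≈ 5.83 m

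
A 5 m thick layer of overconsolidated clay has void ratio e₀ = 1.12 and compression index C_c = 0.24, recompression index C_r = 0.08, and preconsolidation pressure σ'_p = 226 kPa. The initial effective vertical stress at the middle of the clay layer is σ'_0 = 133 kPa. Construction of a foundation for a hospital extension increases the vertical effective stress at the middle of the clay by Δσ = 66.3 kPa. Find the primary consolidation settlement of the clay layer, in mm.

S_c ≈ 33.1 mm

Final effective stress: σ'_f = 133 + 66.3 = 199.3 kPa.
σ'_f = 199.3 ≤ σ'_p = 226 kPa, so the clay remains overconsolidated and only the recompression index applies:
S_c = C_r·H/(1+e₀)·log₁₀(σ'_f/σ'_0) = 0.08×5/2.12×log₁₀(199.3/133)
    = 0.18868 × 0.17566 = 0.03314 m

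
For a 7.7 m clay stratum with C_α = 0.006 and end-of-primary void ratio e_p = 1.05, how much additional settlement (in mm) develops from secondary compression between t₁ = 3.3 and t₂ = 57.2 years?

Secondary compression: S_s = C_α·H/(1+e_p)·log₁₀(t₂/t₁)
S_s = 0.006×7.7/(1+1.05)×log₁₀(57.2/3.3)
    = 0.02254 × 1.239 = 0.02792 m

S_s ≈ 27.9 mm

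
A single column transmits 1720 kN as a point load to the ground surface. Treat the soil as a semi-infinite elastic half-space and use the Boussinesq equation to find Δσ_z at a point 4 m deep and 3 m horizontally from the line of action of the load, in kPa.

Boussinesq vertical stress below a point load on an elastic half-space:
Δσ_z = 3P/(2πz²) · [1 + (r/z)²]^(−5/2)
r/z = 3/4 = 0.75; [1+(r/z)²]^(−5/2) = 0.32768.
Δσ_z = 3×1720/(2π×4²) × 0.32768 = 51.327 × 0.32768 = 16.82 kPa

Δσ_z ≈ 16.8 kPa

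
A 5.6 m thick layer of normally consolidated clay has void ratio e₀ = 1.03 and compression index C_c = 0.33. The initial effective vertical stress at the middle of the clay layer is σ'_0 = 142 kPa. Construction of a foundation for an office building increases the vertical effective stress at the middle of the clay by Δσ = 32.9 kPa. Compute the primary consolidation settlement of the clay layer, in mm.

S_c ≈ 82.4 mm

Final effective stress: σ'_f = σ'_0 + Δσ = 142 + 32.9 = 174.9 kPa.
Normally consolidated clay, so the full stress increment lies on the virgin compression line:
S_c = C_c·H/(1+e₀)·log₁₀(σ'_f/σ'_0) = 0.33×5.6/(1+1.03)×log₁₀(174.9/142)
    = 0.91034 × 0.090501 = 0.08239 m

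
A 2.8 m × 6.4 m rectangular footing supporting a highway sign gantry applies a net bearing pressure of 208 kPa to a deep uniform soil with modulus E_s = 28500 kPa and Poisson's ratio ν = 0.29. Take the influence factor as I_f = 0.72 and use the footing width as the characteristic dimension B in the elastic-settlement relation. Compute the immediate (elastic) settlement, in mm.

Immediate (elastic) settlement: S_e = q·B·(1−ν²)/E_s · I_f.
S_e = 208 × 2.8 × (1 − 0.29²) / 28500 × 0.72
    = 208 × 2.8 × 0.9159 / 28500 × 0.72
    = 0.01348 m = 13.48 mm

S_e ≈ 13.5 mm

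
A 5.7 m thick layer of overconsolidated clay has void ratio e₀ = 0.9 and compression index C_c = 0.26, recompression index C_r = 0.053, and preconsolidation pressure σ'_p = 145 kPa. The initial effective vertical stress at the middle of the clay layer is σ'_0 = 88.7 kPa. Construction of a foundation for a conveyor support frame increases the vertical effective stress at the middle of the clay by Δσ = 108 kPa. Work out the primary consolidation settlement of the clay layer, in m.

S_c ≈ 0.137 m

Final effective stress: σ'_f = 88.7 + 108 = 196.7 kPa.
σ'_f = 196.7 > σ'_p = 145 kPa, so the stress path crosses the preconsolidation pressure — recompression up to σ'_p, then virgin compression beyond:
S_c = H/(1+e₀)·[C_r·log₁₀(σ'_p/σ'_0) + C_c·log₁₀(σ'_f/σ'_p)]
    = 5.7/1.9 × [0.053×log₁₀(145/88.7) + 0.26×log₁₀(196.7/145)]
    = 3 × [0.011313 + 0.034433] = 0.1372 m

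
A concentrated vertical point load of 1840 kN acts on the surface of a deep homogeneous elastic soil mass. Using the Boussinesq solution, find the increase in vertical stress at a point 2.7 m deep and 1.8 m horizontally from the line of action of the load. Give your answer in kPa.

Δσ_z ≈ 48.1 kPa

Boussinesq vertical stress below a point load on an elastic half-space:
Δσ_z = 3P/(2πz²) · [1 + (r/z)²]^(−5/2)
r/z = 1.8/2.7 = 0.66667; [1+(r/z)²]^(−5/2) = 0.39879.
Δσ_z = 3×1840/(2π×2.7²) × 0.39879 = 120.51 × 0.39879 = 48.06 kPa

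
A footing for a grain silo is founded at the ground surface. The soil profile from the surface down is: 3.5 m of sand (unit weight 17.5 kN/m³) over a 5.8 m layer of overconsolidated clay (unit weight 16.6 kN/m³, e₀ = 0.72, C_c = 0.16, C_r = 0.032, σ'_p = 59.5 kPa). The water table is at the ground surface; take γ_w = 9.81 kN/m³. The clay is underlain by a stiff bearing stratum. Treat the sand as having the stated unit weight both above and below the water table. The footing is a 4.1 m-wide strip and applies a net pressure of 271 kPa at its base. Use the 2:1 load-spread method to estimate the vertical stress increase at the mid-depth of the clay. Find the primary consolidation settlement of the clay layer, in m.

Mid-depth of clay below the ground surface: z = 3.5 + 5.8/2 = 6.4 m.
Total vertical stress at mid-clay: σ_v = 17.5×3.5 + 16.6×2.9 = 109.39 kPa.
Pore pressure: u = 9.81×(6.4 − 0) = 62.784 kPa.
Initial effective stress: σ'_0 = σ_v − u = 109.39 − 62.784 = 46.606 kPa.
Stress increase at mid-clay by the 2:1 spreading method:
Δσ = qB/(B+z) = 271×4.1/(4.1+6.4) = 105.82 kPa
Final effective stress: σ'_f = 46.606 + 105.82 = 152.43 kPa.
σ'_f = 152.43 > σ'_p = 59.5 kPa, so the stress path crosses the preconsolidation pressure — recompression up to σ'_p, then virgin compression beyond:
S_c = H/(1+e₀)·[C_r·log₁₀(σ'_p/σ'_0) + C_c·log₁₀(σ'_f/σ'_p)]
    = 5.8/1.72 × [0.032×log₁₀(59.5/46.606) + 0.16×log₁₀(152.43/59.5)]
    = 3.3721 × [0.0033944 + 0.065369] = 0.2319 m

S_c ≈ 0.232 m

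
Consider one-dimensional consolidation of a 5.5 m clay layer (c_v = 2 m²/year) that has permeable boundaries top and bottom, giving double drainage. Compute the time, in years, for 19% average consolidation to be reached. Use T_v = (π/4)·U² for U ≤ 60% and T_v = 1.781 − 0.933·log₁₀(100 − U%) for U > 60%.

Drainage path length: H_d = H/2 = 2.75 m (double drainage).
U ≤ 60%: T_v = (π/4)·U² = (π/4)×0.19² = 0.028353.
t = T_v·H_d²/c_v = 0.028353×2.75²/2 = 0.1072 years.

t ≈ 0.107 years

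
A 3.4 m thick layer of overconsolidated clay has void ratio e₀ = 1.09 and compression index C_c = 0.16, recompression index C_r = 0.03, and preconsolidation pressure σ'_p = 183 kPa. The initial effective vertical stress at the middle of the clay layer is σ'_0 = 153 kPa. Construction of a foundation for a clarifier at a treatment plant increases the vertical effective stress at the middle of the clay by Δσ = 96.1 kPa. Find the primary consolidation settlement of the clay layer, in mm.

S_c ≈ 38.7 mm

Final effective stress: σ'_f = 153 + 96.1 = 249.1 kPa.
σ'_f = 249.1 > σ'_p = 183 kPa, so the stress path crosses the preconsolidation pressure — recompression up to σ'_p, then virgin compression beyond:
S_c = H/(1+e₀)·[C_r·log₁₀(σ'_p/σ'_0) + C_c·log₁₀(σ'_f/σ'_p)]
    = 3.4/2.09 × [0.03×log₁₀(183/153) + 0.16×log₁₀(249.1/183)]
    = 1.6268 × [0.0023328 + 0.021428] = 0.03865 m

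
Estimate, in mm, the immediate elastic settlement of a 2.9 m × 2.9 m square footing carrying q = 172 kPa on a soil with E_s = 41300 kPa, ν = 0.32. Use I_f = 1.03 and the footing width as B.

S_e ≈ 11.2 mm

Immediate (elastic) settlement: S_e = q·B·(1−ν²)/E_s · I_f.
S_e = 172 × 2.9 × (1 − 0.32²) / 41300 × 1.03
    = 172 × 2.9 × 0.8976 / 41300 × 1.03
    = 0.01117 m = 11.17 mm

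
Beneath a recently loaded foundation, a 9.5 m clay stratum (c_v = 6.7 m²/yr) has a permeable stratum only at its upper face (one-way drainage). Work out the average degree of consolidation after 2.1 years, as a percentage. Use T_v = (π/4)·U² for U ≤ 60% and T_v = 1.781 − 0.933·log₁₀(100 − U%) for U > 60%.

Drainage path length: H_d = H = 9.5 m (single drainage).
T_v = c_v·t/H_d² = 6.7×2.1/9.5² = 0.1559.
T_v = 0.1559 corresponds to the U ≤ 60% branch:
U = √(4T_v/π) = 0.4455

U ≈ 44.6 %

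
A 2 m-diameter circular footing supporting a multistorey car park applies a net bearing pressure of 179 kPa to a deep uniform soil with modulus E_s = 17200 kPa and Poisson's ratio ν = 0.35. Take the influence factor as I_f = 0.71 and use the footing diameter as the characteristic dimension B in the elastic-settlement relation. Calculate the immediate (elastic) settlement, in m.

S_e ≈ 0.013 m

Immediate (elastic) settlement: S_e = q·B·(1−ν²)/E_s · I_f.
S_e = 179 × 2 × (1 − 0.35²) / 17200 × 0.71
    = 179 × 2 × 0.8775 / 17200 × 0.71
    = 0.01297 m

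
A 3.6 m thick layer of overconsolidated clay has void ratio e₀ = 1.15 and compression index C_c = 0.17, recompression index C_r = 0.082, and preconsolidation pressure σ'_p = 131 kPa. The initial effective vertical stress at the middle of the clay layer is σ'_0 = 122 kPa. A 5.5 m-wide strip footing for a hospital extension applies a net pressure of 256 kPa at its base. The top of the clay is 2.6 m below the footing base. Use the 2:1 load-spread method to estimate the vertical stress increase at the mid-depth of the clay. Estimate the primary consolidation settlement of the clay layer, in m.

S_c ≈ 0.091 m

Mid-depth of clay below the footing base: z = 2.6 + 3.6/2 = 4.4 m.
Stress increase at mid-clay by the 2:1 spreading method:
Δσ = qB/(B+z) = 256×5.5/(5.5+4.4) = 142.22 kPa
Final effective stress: σ'_f = 122 + 142.22 = 264.22 kPa.
σ'_f = 264.22 > σ'_p = 131 kPa, so the stress path crosses the preconsolidation pressure — recompression up to σ'_p, then virgin compression beyond:
S_c = H/(1+e₀)·[C_r·log₁₀(σ'_p/σ'_0) + C_c·log₁₀(σ'_f/σ'_p)]
    = 3.6/2.15 × [0.082×log₁₀(131/122) + 0.17×log₁₀(264.22/131)]
    = 1.6744 × [0.0025347 + 0.051798] = 0.09097 m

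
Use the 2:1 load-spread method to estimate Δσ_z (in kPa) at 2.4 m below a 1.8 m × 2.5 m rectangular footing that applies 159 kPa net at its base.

Δσ_z ≈ 34.8 kPa

By the 2:1 method the load spreads at 1 horizontal : 2 vertical, so at depth z the loaded area has grown by z in each plan dimension:
Δσ = qBL/((B+z)(L+z)) = 159×1.8×2.5/((1.8+2.4)(2.5+2.4)) = 34.767 kPa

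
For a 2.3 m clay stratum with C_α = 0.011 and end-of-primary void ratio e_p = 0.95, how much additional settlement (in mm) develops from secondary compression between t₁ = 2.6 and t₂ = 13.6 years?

S_s ≈ 9.32 mm

Secondary compression: S_s = C_α·H/(1+e_p)·log₁₀(t₂/t₁)
S_s = 0.011×2.3/(1+0.95)×log₁₀(13.6/2.6)
    = 0.01297 × 0.7186 = 0.009323 m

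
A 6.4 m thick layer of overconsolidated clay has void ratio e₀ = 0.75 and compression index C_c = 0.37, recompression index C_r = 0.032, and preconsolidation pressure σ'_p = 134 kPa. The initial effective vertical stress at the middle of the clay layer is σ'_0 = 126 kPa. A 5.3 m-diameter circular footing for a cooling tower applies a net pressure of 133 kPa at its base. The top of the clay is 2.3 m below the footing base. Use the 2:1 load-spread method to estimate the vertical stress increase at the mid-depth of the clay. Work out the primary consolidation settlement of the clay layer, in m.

Mid-depth of clay below the footing base: z = 2.3 + 6.4/2 = 5.5 m.
Stress increase at mid-clay by the 2:1 spreading method:
Δσ ≈ qD²/(D+z)² = 133×5.3²/(5.3+5.5)² = 32.03 kPa
Final effective stress: σ'_f = 126 + 32.03 = 158.03 kPa.
σ'_f = 158.03 > σ'_p = 134 kPa, so the stress path crosses the preconsolidation pressure — recompression up to σ'_p, then virgin compression beyond:
S_c = H/(1+e₀)·[C_r·log₁₀(σ'_p/σ'_0) + C_c·log₁₀(σ'_f/σ'_p)]
    = 6.4/1.75 × [0.032×log₁₀(134/126) + 0.37×log₁₀(158.03/134)]
    = 3.6571 × [0.0008555 + 0.026505] = 0.1001 m

S_c ≈ 0.1 m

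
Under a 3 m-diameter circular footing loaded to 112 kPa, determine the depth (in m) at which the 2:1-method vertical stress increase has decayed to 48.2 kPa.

z ≈ 1.57 m

2:1 spreading — at depth z the loaded area has grown by z in each plan dimension:
qD²/(D+z)² = Δσ_z ⇒ z = D(√(q/Δσ_z) − 1) = 3×(√(112/48.2) − 1) = 1.573 m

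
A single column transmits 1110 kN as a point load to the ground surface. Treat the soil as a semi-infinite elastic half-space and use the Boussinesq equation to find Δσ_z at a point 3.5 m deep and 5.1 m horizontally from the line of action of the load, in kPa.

Δσ_z ≈ 2.51 kPa

Boussinesq vertical stress below a point load on an elastic half-space:
Δσ_z = 3P/(2πz²) · [1 + (r/z)²]^(−5/2)
r/z = 5.1/3.5 = 1.4571; [1+(r/z)²]^(−5/2) = 0.058007.
Δσ_z = 3×1110/(2π×3.5²) × 0.058007 = 43.264 × 0.058007 = 2.51 kPa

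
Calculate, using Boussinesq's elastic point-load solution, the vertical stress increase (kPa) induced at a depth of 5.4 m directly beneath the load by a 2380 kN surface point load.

Boussinesq vertical stress below a point load on an elastic half-space:
Δσ_z = 3P/(2πz²) · [1 + (r/z)²]^(−5/2)
r/z = 0/5.4 = 0; [1+(r/z)²]^(−5/2) = 1.
Δσ_z = 3×2380/(2π×5.4²) × 1 = 38.97 × 1 = 38.97 kPa

Δσ_z ≈ 39 kPa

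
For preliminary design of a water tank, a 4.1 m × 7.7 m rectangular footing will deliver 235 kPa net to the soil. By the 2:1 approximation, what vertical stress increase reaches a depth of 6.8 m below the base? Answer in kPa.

Δσ_z ≈ 46.9 kPa

By the 2:1 method the load spreads at 1 horizontal : 2 vertical, so at depth z the loaded area has grown by z in each plan dimension:
Δσ = qBL/((B+z)(L+z)) = 235×4.1×7.7/((4.1+6.8)(7.7+6.8)) = 46.941 kPa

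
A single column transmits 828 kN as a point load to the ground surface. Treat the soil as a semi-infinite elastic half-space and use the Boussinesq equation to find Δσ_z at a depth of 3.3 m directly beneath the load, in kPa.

Δσ_z ≈ 36.3 kPa

Boussinesq vertical stress below a point load on an elastic half-space:
Δσ_z = 3P/(2πz²) · [1 + (r/z)²]^(−5/2)
r/z = 0/3.3 = 0; [1+(r/z)²]^(−5/2) = 1.
Δσ_z = 3×828/(2π×3.3²) × 1 = 36.303 × 1 = 36.3 kPa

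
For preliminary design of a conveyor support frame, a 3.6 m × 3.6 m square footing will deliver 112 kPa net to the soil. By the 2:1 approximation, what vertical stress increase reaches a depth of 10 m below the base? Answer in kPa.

Δσ_z ≈ 7.85 kPa

By the 2:1 method the load spreads at 1 horizontal : 2 vertical, so at depth z the loaded area has grown by z in each plan dimension:
Δσ = qBL/((B+z)(L+z)) = 112×3.6×3.6/((3.6+10)(3.6+10)) = 7.8478 kPa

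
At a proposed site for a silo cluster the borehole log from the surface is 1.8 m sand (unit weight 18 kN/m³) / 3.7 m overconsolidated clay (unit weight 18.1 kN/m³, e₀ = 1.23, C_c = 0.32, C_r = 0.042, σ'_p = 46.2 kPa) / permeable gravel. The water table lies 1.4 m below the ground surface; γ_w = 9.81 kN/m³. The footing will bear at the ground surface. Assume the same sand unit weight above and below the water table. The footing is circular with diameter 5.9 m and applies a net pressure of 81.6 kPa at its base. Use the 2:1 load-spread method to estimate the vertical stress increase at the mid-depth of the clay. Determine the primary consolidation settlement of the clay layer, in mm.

S_c ≈ 113 mm

Mid-depth of clay below the ground surface: z = 1.8 + 3.7/2 = 3.65 m.
Total vertical stress at mid-clay: σ_v = 18×1.8 + 18.1×1.85 = 65.885 kPa.
Pore pressure: u = 9.81×(3.65 − 1.4) = 22.073 kPa.
Initial effective stress: σ'_0 = σ_v − u = 65.885 − 22.073 = 43.812 kPa.
Stress increase at mid-clay by the 2:1 spreading method:
Δσ ≈ qD²/(D+z)² = 81.6×5.9²/(5.9+3.65)² = 31.145 kPa
Final effective stress: σ'_f = 43.812 + 31.145 = 74.957 kPa.
σ'_f = 74.957 > σ'_p = 46.2 kPa, so the stress path crosses the preconsolidation pressure — recompression up to σ'_p, then virgin compression beyond:
S_c = H/(1+e₀)·[C_r·log₁₀(σ'_p/σ'_0) + C_c·log₁₀(σ'_f/σ'_p)]
    = 3.7/2.23 × [0.042×log₁₀(46.2/43.812) + 0.32×log₁₀(74.957/46.2)]
    = 1.6592 × [0.00096805 + 0.067254] = 0.1132 m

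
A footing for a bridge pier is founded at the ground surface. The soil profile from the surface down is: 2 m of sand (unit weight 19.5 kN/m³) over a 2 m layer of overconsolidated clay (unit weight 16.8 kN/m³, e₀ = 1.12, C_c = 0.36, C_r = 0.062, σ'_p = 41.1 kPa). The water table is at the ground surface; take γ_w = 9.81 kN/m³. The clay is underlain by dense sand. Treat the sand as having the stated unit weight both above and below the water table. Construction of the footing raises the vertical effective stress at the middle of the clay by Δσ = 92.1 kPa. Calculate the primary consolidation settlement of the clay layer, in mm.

Mid-depth of clay below the ground surface: z = 2 + 2/2 = 3 m.
Total vertical stress at mid-clay: σ_v = 19.5×2 + 16.8×1 = 55.8 kPa.
Pore pressure: u = 9.81×(3 − 0) = 29.43 kPa.
Initial effective stress: σ'_0 = σ_v − u = 55.8 − 29.43 = 26.37 kPa.
Final effective stress: σ'_f = 26.37 + 92.1 = 118.47 kPa.
σ'_f = 118.47 > σ'_p = 41.1 kPa, so the stress path crosses the preconsolidation pressure — recompression up to σ'_p, then virgin compression beyond:
S_c = H/(1+e₀)·[C_r·log₁₀(σ'_p/σ'_0) + C_c·log₁₀(σ'_f/σ'_p)]
    = 2/2.12 × [0.062×log₁₀(41.1/26.37) + 0.36×log₁₀(118.47/41.1)]
    = 0.9434 × [0.011949 + 0.16552] = 0.1674 m

S_c ≈ 167 mm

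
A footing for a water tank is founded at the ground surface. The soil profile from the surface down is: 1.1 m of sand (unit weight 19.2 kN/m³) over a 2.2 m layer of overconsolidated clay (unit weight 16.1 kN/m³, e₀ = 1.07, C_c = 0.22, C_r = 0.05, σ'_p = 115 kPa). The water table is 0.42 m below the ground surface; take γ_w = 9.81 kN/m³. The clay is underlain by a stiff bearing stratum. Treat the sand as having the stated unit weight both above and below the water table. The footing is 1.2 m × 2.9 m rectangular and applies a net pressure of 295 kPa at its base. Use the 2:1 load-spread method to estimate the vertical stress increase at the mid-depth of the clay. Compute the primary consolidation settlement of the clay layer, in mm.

S_c ≈ 30.6 mm

Mid-depth of clay below the ground surface: z = 1.1 + 2.2/2 = 2.2 m.
Total vertical stress at mid-clay: σ_v = 19.2×1.1 + 16.1×1.1 = 38.83 kPa.
Pore pressure: u = 9.81×(2.2 − 0.42) = 17.462 kPa.
Initial effective stress: σ'_0 = σ_v − u = 38.83 − 17.462 = 21.368 kPa.
Stress increase at mid-clay by the 2:1 spreading method:
Δσ = qBL/((B+z)(L+z)) = 295×1.2×2.9/((1.2+2.2)(2.9+2.2)) = 59.204 kPa
Final effective stress: σ'_f = 21.368 + 59.204 = 80.572 kPa.
σ'_f = 80.572 ≤ σ'_p = 115 kPa, so the clay remains overconsolidated and only the recompression index applies:
S_c = C_r·H/(1+e₀)·log₁₀(σ'_f/σ'_0) = 0.05×2.2/2.07×log₁₀(80.572/21.368)
    = 0.05314 × 0.57642 = 0.03063 m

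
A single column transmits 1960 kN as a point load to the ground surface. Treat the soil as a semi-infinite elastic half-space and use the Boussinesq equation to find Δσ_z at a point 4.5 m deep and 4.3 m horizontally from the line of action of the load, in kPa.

Boussinesq vertical stress below a point load on an elastic half-space:
Δσ_z = 3P/(2πz²) · [1 + (r/z)²]^(−5/2)
r/z = 4.3/4.5 = 0.95556; [1+(r/z)²]^(−5/2) = 0.19754.
Δσ_z = 3×1960/(2π×4.5²) × 0.19754 = 46.214 × 0.19754 = 9.129 kPa

Δσ_z ≈ 9.13 kPa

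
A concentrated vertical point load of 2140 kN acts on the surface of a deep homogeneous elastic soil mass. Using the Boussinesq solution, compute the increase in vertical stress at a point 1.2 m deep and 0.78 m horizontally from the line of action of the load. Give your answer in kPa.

Boussinesq vertical stress below a point load on an elastic half-space:
Δσ_z = 3P/(2πz²) · [1 + (r/z)²]^(−5/2)
r/z = 0.78/1.2 = 0.65; [1+(r/z)²]^(−5/2) = 0.41435.
Δσ_z = 3×2140/(2π×1.2²) × 0.41435 = 709.57 × 0.41435 = 294 kPa

Δσ_z ≈ 294 kPa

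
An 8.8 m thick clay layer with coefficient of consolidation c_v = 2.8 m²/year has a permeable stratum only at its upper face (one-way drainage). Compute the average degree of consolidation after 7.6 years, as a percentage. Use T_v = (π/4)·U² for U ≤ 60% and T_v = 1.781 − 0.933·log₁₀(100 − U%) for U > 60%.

Drainage path length: H_d = H = 8.8 m (single drainage).
T_v = c_v·t/H_d² = 2.8×7.6/8.8² = 0.27479.
T_v = 0.27479 corresponds to the U ≤ 60% branch:
U = √(4T_v/π) = 0.5915

U ≈ 59.2 %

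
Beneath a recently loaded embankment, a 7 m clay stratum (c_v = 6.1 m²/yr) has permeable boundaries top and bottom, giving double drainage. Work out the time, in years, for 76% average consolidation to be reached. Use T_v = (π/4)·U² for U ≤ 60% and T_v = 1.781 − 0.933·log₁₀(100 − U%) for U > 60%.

t ≈ 0.991 years

Drainage path length: H_d = H/2 = 3.5 m (double drainage).
U > 60%: T_v = 1.781 − 0.933·log₁₀(100 − 76) = 0.49326.
t = T_v·H_d²/c_v = 0.49326×3.5²/6.1 = 0.9906 years.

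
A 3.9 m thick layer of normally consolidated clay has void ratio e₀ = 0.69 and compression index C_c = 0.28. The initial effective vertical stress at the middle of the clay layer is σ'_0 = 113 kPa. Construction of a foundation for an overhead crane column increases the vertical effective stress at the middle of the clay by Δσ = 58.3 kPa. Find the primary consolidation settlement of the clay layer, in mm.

S_c ≈ 117 mm

Final effective stress: σ'_f = σ'_0 + Δσ = 113 + 58.3 = 171.3 kPa.
Normally consolidated clay, so the full stress increment lies on the virgin compression line:
S_c = C_c·H/(1+e₀)·log₁₀(σ'_f/σ'_0) = 0.28×3.9/(1+0.69)×log₁₀(171.3/113)
    = 0.64615 × 0.18068 = 0.1167 m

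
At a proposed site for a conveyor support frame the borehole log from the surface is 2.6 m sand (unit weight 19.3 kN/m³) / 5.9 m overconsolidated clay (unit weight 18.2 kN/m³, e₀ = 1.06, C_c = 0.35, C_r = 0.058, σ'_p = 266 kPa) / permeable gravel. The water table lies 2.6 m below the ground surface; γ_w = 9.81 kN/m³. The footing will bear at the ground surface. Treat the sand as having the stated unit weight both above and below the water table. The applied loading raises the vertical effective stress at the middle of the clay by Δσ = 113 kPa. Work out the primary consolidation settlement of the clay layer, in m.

Mid-depth of clay below the ground surface: z = 2.6 + 5.9/2 = 5.55 m.
Total vertical stress at mid-clay: σ_v = 19.3×2.6 + 18.2×2.95 = 103.87 kPa.
Pore pressure: u = 9.81×(5.55 − 2.6) = 28.94 kPa.
Initial effective stress: σ'_0 = σ_v − u = 103.87 − 28.94 = 74.93 kPa.
Final effective stress: σ'_f = 74.93 + 113 = 187.93 kPa.
σ'_f = 187.93 ≤ σ'_p = 266 kPa, so the clay remains overconsolidated and only the recompression index applies:
S_c = C_r·H/(1+e₀)·log₁₀(σ'_f/σ'_0) = 0.058×5.9/2.06×log₁₀(187.93/74.93)
    = 0.16612 × 0.39934 = 0.06634 m

S_c ≈ 0.0663 m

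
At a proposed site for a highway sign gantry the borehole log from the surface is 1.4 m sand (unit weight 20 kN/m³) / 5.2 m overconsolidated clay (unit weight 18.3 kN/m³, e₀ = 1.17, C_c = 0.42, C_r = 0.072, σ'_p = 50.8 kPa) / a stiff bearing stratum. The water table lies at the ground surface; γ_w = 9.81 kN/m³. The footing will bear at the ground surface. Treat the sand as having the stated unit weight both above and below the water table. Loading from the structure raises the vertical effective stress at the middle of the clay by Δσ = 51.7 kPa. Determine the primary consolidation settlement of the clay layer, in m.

Mid-depth of clay below the ground surface: z = 1.4 + 5.2/2 = 4 m.
Total vertical stress at mid-clay: σ_v = 20×1.4 + 18.3×2.6 = 75.58 kPa.
Pore pressure: u = 9.81×(4 − 0) = 39.24 kPa.
Initial effective stress: σ'_0 = σ_v − u = 75.58 − 39.24 = 36.34 kPa.
Final effective stress: σ'_f = 36.34 + 51.7 = 88.04 kPa.
σ'_f = 88.04 > σ'_p = 50.8 kPa, so the stress path crosses the preconsolidation pressure — recompression up to σ'_p, then virgin compression beyond:
S_c = H/(1+e₀)·[C_r·log₁₀(σ'_p/σ'_0) + C_c·log₁₀(σ'_f/σ'_p)]
    = 5.2/2.17 × [0.072×log₁₀(50.8/36.34) + 0.42×log₁₀(88.04/50.8)]
    = 2.3963 × [0.010474 + 0.1003] = 0.2654 m

S_c ≈ 0.265 m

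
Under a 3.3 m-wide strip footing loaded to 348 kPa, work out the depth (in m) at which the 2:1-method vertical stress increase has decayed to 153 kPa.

2:1 spreading — at depth z the loaded area has grown by z in each plan dimension:
qB/(B+z) = Δσ_z ⇒ z = qB/Δσ_z − B = 348×3.3/153 − 3.3 = 4.206 m

z ≈ 4.21 m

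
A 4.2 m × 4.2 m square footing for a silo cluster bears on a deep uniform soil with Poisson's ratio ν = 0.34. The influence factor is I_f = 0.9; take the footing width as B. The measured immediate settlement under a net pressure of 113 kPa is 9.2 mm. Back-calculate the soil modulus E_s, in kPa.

E_s ≈ 41100 kPa

S_e = q·B·(1−ν²)/E_s · I_f  ⇒  E_s = q·B·(1−ν²)·I_f / S_e.
E_s = 113 × 4.2 × 0.8844 × 0.9 / 0.0092 = 41060 kPa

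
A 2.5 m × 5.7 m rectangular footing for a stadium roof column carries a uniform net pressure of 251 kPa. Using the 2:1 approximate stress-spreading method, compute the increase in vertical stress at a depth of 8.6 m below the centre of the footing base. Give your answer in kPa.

Δσ_z ≈ 22.5 kPa

By the 2:1 method the load spreads at 1 horizontal : 2 vertical, so at depth z the loaded area has grown by z in each plan dimension:
Δσ = qBL/((B+z)(L+z)) = 251×2.5×5.7/((2.5+8.6)(5.7+8.6)) = 22.534 kPa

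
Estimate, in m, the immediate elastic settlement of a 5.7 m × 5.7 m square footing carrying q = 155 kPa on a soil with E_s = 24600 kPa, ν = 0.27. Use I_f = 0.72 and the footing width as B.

Immediate (elastic) settlement: S_e = q·B·(1−ν²)/E_s · I_f.
S_e = 155 × 5.7 × (1 − 0.27²) / 24600 × 0.72
    = 155 × 5.7 × 0.9271 / 24600 × 0.72
    = 0.02397 m

S_e ≈ 0.024 m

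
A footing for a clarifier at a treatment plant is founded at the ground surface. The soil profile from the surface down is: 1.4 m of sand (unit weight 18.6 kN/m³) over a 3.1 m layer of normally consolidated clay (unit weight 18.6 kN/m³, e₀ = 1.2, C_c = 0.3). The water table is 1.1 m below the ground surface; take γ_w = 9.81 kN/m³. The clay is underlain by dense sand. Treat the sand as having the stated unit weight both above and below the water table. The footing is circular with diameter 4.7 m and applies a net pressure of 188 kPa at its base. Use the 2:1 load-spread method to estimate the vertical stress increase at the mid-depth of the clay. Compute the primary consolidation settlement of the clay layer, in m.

S_c ≈ 0.198 m

Mid-depth of clay below the ground surface: z = 1.4 + 3.1/2 = 2.95 m.
Total vertical stress at mid-clay: σ_v = 18.6×1.4 + 18.6×1.55 = 54.87 kPa.
Pore pressure: u = 9.81×(2.95 − 1.1) = 18.149 kPa.
Initial effective stress: σ'_0 = σ_v − u = 54.87 − 18.149 = 36.721 kPa.
Stress increase at mid-clay by the 2:1 spreading method:
Δσ ≈ qD²/(D+z)² = 188×4.7²/(4.7+2.95)² = 70.963 kPa
Final effective stress: σ'_f = σ'_0 + Δσ = 36.721 + 70.963 = 107.68 kPa.
Normally consolidated clay, so the full stress increment lies on the virgin compression line:
S_c = C_c·H/(1+e₀)·log₁₀(σ'_f/σ'_0) = 0.3×3.1/(1+1.2)×log₁₀(107.68/36.721)
    = 0.42273 × 0.46722 = 0.1975 m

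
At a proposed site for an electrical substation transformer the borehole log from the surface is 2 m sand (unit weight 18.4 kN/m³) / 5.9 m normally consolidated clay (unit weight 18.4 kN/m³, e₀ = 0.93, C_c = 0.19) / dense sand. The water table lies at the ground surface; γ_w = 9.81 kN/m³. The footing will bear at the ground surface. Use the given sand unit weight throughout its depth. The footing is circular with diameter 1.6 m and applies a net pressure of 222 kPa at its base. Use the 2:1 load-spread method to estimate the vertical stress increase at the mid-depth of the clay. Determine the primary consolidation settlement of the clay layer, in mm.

S_c ≈ 68.4 mm

Mid-depth of clay below the ground surface: z = 2 + 5.9/2 = 4.95 m.
Total vertical stress at mid-clay: σ_v = 18.4×2 + 18.4×2.95 = 91.08 kPa.
Pore pressure: u = 9.81×(4.95 − 0) = 48.56 kPa.
Initial effective stress: σ'_0 = σ_v − u = 91.08 − 48.56 = 42.52 kPa.
Stress increase at mid-clay by the 2:1 spreading method:
Δσ ≈ qD²/(D+z)² = 222×1.6²/(1.6+4.95)² = 13.247 kPa
Final effective stress: σ'_f = σ'_0 + Δσ = 42.52 + 13.247 = 55.767 kPa.
Normally consolidated clay, so the full stress increment lies on the virgin compression line:
S_c = C_c·H/(1+e₀)·log₁₀(σ'_f/σ'_0) = 0.19×5.9/(1+0.93)×log₁₀(55.767/42.52)
    = 0.58083 × 0.11778 = 0.06841 m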